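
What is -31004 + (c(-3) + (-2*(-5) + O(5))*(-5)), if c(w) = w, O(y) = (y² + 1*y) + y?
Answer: -31232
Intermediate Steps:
O(y) = y² + 2*y (O(y) = (y² + y) + y = (y + y²) + y = y² + 2*y)
-31004 + (c(-3) + (-2*(-5) + O(5))*(-5)) = -31004 + (-3 + (-2*(-5) + 5*(2 + 5))*(-5)) = -31004 + (-3 + (10 + 5*7)*(-5)) = -31004 + (-3 + (10 + 35)*(-5)) = -31004 + (-3 + 45*(-5)) = -31004 + (-3 - 225) = -31004 - 228 = -31232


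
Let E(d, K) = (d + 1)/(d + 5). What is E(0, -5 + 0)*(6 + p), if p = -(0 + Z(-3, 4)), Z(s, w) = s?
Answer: 9/5 ≈ 1.8000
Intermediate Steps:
p = 3 (p = -(0 - 3) = -1*(-3) = 3)
E(d, K) = (1 + d)/(5 + d)
E(0, -5 + 0)*(6 + p) = ((1 + 0)/(5 + 0))*(6 + 3) = (1/5)*9 = ((⅕)*1)*9 = (⅕)*9 = 9/5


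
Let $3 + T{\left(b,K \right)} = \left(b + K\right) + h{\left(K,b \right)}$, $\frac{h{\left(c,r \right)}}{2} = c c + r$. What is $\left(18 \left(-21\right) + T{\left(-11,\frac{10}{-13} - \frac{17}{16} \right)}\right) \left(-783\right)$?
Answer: $\frac{6929636913}{21632} \approx 3.2034 \cdot 10^{5}$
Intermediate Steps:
$h{\left(c,r \right)} = 2 r + 2 c^{2}$ ($h{\left(c,r \right)} = 2 \left(c c + r\right) = 2 \left(c^{2} + r\right) = 2 \left(r + c^{2}\right) = 2 r + 2 c^{2}$)
$T{\left(b,K \right)} = -3 + K + 2 K^{2} + 3 b$ ($T{\left(b,K \right)} = -3 + \left(\left(b + K\right) + \left(2 b + 2 K^{2}\right)\right) = -3 + \left(\left(K + b\right) + \left(2 b + 2 K^{2}\right)\right) = -3 + \left(K + 2 K^{2} + 3 b\right) = -3 + K + 2 K^{2} + 3 b$)
$\left(18 \left(-21\right) + T{\left(-11,\frac{10}{-13} - \frac{17}{16} \right)}\right) \left(-783\right) = \left(18 \left(-21\right) + \left(-3 + \left(\frac{10}{-13} - \frac{17}{16}\right) + 2 \left(\frac{10}{-13} - \frac{17}{16}\right)^{2} + 3 \left(-11\right)\right)\right) \left(-783\right) = \left(-378 + \left(-3 + \left(10 \left(- \frac{1}{13}\right) - \frac{17}{16}\right) + 2 \left(10 \left(- \frac{1}{13}\right) - \frac{17}{16}\right)^{2} - 33\right)\right) \left(-783\right) = \left(-378 - \left(\frac{7869}{208} - 2 \left(- \frac{10}{13} - \frac{17}{16}\right)^{2}\right)\right) \left(-783\right) = \left(-378 - \left(\frac{7869}{208} - \frac{145161}{21632}\right)\right) \left(-783\right) = \left(-378 - \frac{673215}{21632}\right) \left(-783\right) = \left(- \frac{8850111}{21632}\right) \left(-783\right) = \frac{6929636913}{21632}$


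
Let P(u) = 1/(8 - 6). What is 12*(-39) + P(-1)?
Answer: -935/2 ≈ -467.50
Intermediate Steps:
P(u) = ½ (P(u) = 1/2 = ½)
12*(-39) + P(-1) = 12*(-39) + ½ = -468 + ½ = -935/2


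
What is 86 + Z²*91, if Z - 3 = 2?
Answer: 2361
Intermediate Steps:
Z = 5 (Z = 3 + 2 = 5)
86 + Z²*91 = 86 + 5²*91 = 86 + 25*91 = 86 + 2275 = 2361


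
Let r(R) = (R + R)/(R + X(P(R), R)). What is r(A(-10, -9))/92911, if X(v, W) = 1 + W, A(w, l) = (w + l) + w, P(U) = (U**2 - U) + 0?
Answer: 58/5295927 ≈ 1.0952e-5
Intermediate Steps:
P(U) = U**2 - U
A(w, l) = l + 2*w (A(w, l) = (l + w) + w = l + 2*w)
r(R) = 2*R/(1 + 2*R) (r(R) = (R + R)/(R + (1 + R)) = (2*R)/(1 + 2*R) = 2*R/(1 + 2*R))
r(A(-10, -9))/92911 = (2*(-9 + 2*(-10))/(1 + 2*(-9 + 2*(-10))))/92911 = (2*(-9 - 20)/(1 + 2*(-9 - 20)))*(1/92911) = (2*(-29)/(1 + 2*(-29)))*(1/92911) = (2*(-29)/(1 - 58))*(1/92911) = (2*(-29)/(-57))*(1/92911) = (2*(-29)*(-1/57))*(1/92911) = (58/57)*(1/92911) = 58/5295927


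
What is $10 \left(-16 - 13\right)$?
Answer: $-290$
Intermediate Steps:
$10 \left(-16 - 13\right) = 10 \left(-29\right) = -290$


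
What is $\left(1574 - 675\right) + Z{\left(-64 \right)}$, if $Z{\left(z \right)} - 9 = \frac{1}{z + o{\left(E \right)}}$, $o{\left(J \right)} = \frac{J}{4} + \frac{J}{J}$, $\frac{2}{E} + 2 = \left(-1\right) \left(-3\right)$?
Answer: $\frac{113498}{125} \approx 907.98$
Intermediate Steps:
$E = 2$ ($E = \frac{2}{-2 - -3} = \frac{2}{-2 + 3} = \frac{2}{1} = 2 \cdot 1 = 2$)
$o{\left(J \right)} = 1 + \frac{J}{4}$ ($o{\left(J \right)} = J \frac{1}{4} + 1 = \frac{J}{4} + 1 = 1 + \frac{J}{4}$)
$Z{\left(z \right)} = 9 + \frac{1}{\frac{3}{2} + z}$ ($Z{\left(z \right)} = 9 + \frac{1}{z + \left(1 + \frac{1}{4} \cdot 2\right)} = 9 + \frac{1}{z + \left(1 + \frac{1}{2}\right)} = 9 + \frac{1}{z + \frac{3}{2}} = 9 + \frac{1}{\frac{3}{2} + z}$)
$\left(1574 - 675\right) + Z{\left(-64 \right)} = \left(1574 - 675\right) + \frac{29 + 18 \left(-64\right)}{3 + 2 \left(-64\right)} = \left(1574 - 675\right) + \frac{29 - 1152}{3 - 128} = 899 + \frac{1}{-125} \left(-1123\right) = 899 - - \frac{1123}{125} = 899 + \frac{1123}{125} = \frac{113498}{125}$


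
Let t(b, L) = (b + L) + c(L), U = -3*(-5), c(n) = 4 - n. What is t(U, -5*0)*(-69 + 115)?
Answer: 874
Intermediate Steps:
U = 15
t(b, L) = 4 + b (t(b, L) = (b + L) + (4 - L) = (L + b) + (4 - L) = 4 + b)
t(U, -5*0)*(-69 + 115) = (4 + 15)*(-69 + 115) = 19*46 = 874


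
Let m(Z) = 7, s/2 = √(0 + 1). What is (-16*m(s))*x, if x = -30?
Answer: 3360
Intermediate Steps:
s = 2 (s = 2*√(0 + 1) = 2*√1 = 2*1 = 2)
(-16*m(s))*x = -16*7*(-30) = -112*(-30) = 3360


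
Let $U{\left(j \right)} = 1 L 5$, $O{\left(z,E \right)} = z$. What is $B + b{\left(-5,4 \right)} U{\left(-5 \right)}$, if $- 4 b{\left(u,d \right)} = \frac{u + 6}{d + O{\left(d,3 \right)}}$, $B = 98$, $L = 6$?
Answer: $\frac{1553}{16} \approx 97.063$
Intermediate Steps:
$b{\left(u,d \right)} = - \frac{6 + u}{8 d}$ ($b{\left(u,d \right)} = - \frac{\left(u + 6\right) \frac{1}{d + d}}{4} = - \frac{\left(6 + u\right) \frac{1}{2 d}}{4} = - \frac{\frac{1}{2} \frac{1}{d} \left(6 + u\right)}{4} = - \frac{6 + u}{8 d}$)
$U{\left(j \right)} = 30$ ($U{\left(j \right)} = 1 \cdot 6 \cdot 5 = 6 \cdot 5 = 30$)
$B + b{\left(-5,4 \right)} U{\left(-5 \right)} = 98 + \frac{-6 - -5}{8 \cdot 4} \cdot 30 = 98 + \frac{1}{8} \cdot \frac{1}{4} \left(-6 + 5\right) 30 = 98 + \frac{1}{8} \cdot \frac{1}{4} \left(-1\right) 30 = 98 - \frac{15}{16} = \frac{1553}{16}$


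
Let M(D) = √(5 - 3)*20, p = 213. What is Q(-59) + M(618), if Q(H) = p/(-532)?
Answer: -213/532 + 20*√2 ≈ 27.884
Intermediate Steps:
Q(H) = -213/532 (Q(H) = 213/(-532) = 213*(-1/532) = -213/532)
M(D) = 20*√2 (M(D) = √2*20 = 20*√2)
Q(-59) + M(618) = -213/532 + 20*√2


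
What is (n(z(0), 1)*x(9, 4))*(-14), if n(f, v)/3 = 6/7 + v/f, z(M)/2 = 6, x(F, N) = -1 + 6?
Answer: -395/2 ≈ -197.50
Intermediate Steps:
x(F, N) = 5
z(M) = 12 (z(M) = 2*6 = 12)
n(f, v) = 18/7 + 3*v/f (n(f, v) = 3*(6/7 + v/f) = 18/7 + 3*v/f)
(n(z(0), 1)*x(9, 4))*(-14) = ((18/7 + 3*1/12)*5)*(-14) = ((18/7 + 3*1*(1/12))*5)*(-14) = ((18/7 + ¼)*5)*(-14) = ((79/28)*5)*(-14) = (395/28)*(-14) = -395/2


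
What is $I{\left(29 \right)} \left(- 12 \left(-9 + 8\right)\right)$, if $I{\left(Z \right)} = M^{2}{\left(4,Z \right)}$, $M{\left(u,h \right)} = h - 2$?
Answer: $8748$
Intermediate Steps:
$M{\left(u,h \right)} = -2 + h$
$I{\left(Z \right)} = \left(-2 + Z\right)^{2}$
$I{\left(29 \right)} \left(- 12 \left(-9 + 8\right)\right) = \left(-2 + 29\right)^{2} \left(- 12 \left(-9 + 8\right)\right) = 27^{2} \left(\left(-12\right) \left(-1\right)\right) = 729 \cdot 12 = 8748$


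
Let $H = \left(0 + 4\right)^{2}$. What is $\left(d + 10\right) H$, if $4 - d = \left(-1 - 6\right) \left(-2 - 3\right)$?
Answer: $-336$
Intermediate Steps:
$H = 16$ ($H = 4^{2} = 16$)
$d = -31$ ($d = 4 - \left(-1 - 6\right) \left(-2 - 3\right) = 4 - \left(-7\right) \left(-5\right) = 4 - 35 = -31$)
$\left(d + 10\right) H = \left(-31 + 10\right) 16 = \left(-21\right) 16 = -336$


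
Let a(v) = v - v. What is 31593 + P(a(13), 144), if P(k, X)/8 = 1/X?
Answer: 568675/18 ≈ 31593.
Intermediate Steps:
a(v) = 0
P(k, X) = 8/X
31593 + P(a(13), 144) = 31593 + 8/144 = 31593 + 8*(1/144) = 31593 + 1/18 = 568675/18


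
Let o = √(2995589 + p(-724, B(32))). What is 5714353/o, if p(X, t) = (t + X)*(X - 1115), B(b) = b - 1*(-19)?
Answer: 5714353*√1058309/2116618 ≈ 2777.4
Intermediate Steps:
B(b) = 19 + b (B(b) = b + 19 = 19 + b)
p(X, t) = (-1115 + X)*(X + t) (p(X, t) = (X + t)*(-1115 + X) = (-1115 + X)*(X + t))
o = 2*√1058309 (o = √(2995589 + ((-724)² - 1115*(-724) - 1115*(19 + 32) - 724*(19 + 32))) = √(2995589 + (524176 + 807260 - 1115*51 - 724*51)) = √(2995589 + (524176 + 807260 - 56865 - 36924)) = √(2995589 + 1237647) = √4233236 = 2*√1058309 ≈ 2057.5)
5714353/o = 5714353/((2*√1058309)) = 5714353*(√1058309/2116618) = 5714353*√1058309/2116618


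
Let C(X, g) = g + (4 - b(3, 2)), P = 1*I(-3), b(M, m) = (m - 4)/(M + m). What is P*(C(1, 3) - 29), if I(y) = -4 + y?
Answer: 756/5 ≈ 151.20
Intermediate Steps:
b(M, m) = (-4 + m)/(M + m)
P = -7 (P = 1*(-4 - 3) = 1*(-7) = -7)
C(X, g) = 22/5 + g (C(X, g) = g + (4 - (-4 + 2)/(3 + 2)) = g + (4 - (-2)/5) = g + (4 - 1*(-2/5)) = g + (4 + 2/5) = g + 22/5 = 22/5 + g)
P*(C(1, 3) - 29) = -7*((22/5 + 3) - 29) = -7*(37/5 - 29) = -7*(-108/5) = 756/5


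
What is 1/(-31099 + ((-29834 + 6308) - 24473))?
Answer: -1/79098 ≈ -1.2643e-5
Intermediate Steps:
1/(-31099 + ((-29834 + 6308) - 24473)) = 1/(-31099 + (-23526 - 24473)) = 1/(-31099 - 47999) = 1/(-79098) = -1/79098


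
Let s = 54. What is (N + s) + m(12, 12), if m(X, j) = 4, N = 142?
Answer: 200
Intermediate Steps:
(N + s) + m(12, 12) = (142 + 54) + 4 = 196 + 4 = 200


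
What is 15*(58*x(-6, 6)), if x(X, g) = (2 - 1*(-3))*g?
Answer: 26100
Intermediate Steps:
x(X, g) = 5*g (x(X, g) = (2 + 3)*g = 5*g)
15*(58*x(-6, 6)) = 15*(58*(5*6)) = 15*(58*30) = 15*1740 = 26100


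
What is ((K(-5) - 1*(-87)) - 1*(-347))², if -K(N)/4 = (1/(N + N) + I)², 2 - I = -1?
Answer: 100180081/625 ≈ 1.6029e+5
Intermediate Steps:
I = 3 (I = 2 - 1*(-1) = 2 + 1 = 3)
K(N) = -4*(3 + 1/(2*N))² (K(N) = -4*(1/(N + N) + 3)² = -4*(1/(2*N) + 3)² = -4*(3 + 1/(2*N))²)
((K(-5) - 1*(-87)) - 1*(-347))² = ((-1*(1 + 6*(-5))²/(-5)² - 1*(-87)) - 1*(-347))² = ((-1*1/25*(1 - 30)² + 87) + 347)² = ((-1*1/25*(-29)² + 87) + 347)² = ((-1*1/25*841 + 87) + 347)² = ((-841/25 + 87) + 347)² = (1334/25 + 347)² = (10009/25)² = 100180081/625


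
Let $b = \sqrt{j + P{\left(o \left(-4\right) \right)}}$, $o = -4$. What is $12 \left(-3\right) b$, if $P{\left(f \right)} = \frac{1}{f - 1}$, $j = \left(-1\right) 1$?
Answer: $- \frac{12 i \sqrt{210}}{5} \approx - 34.779 i$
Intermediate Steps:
$j = -1$
$P{\left(f \right)} = \frac{1}{-1 + f}$
$b = \frac{i \sqrt{210}}{15}$ ($b = \sqrt{-1 + \frac{1}{-1 - -16}} = \sqrt{-1 + \frac{1}{-1 + 16}} = \sqrt{-1 + \frac{1}{15}} = \sqrt{- \frac{14}{15}} = \frac{i \sqrt{210}}{15} \approx 0.96609 i$)
$12 \left(-3\right) b = 12 \left(-3\right) \frac{i \sqrt{210}}{15} = - 36 \frac{i \sqrt{210}}{15} = - \frac{12 i \sqrt{210}}{5}$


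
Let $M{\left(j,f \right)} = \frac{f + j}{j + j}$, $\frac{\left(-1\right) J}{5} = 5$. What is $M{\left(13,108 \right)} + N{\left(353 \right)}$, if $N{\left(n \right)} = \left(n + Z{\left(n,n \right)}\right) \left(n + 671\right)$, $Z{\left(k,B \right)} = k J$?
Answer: $- \frac{225558407}{26} \approx -8.6753 \cdot 10^{6}$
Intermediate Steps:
$J = -25$ ($J = \left(-5\right) 5 = -25$)
$Z{\left(k,B \right)} = - 25 k$ ($Z{\left(k,B \right)} = k \left(-25\right) = - 25 k$)
$M{\left(j,f \right)} = \frac{f + j}{2 j}$
$N{\left(n \right)} = - 24 n \left(671 + n\right)$ ($N{\left(n \right)} = \left(n - 25 n\right) \left(n + 671\right) = - 24 n \left(671 + n\right)$)
$M{\left(13,108 \right)} + N{\left(353 \right)} = \frac{108 + 13}{2 \cdot 13} + 24 \cdot 353 \left(-671 - 353\right) = \frac{1}{2} \cdot \frac{1}{13} \cdot 121 + 24 \cdot 353 \left(-671 - 353\right) = \frac{121}{26} + 24 \cdot 353 \left(-1024\right) = \frac{121}{26} - 8675328 = - \frac{225558407}{26}$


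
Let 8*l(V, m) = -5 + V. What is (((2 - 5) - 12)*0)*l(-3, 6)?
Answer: 0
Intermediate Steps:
l(V, m) = -5/8 + V/8 (l(V, m) = (-5 + V)/8 = -5/8 + V/8)
(((2 - 5) - 12)*0)*l(-3, 6) = (((2 - 5) - 12)*0)*(-5/8 + (⅛)*(-3)) = ((-3 - 12)*0)*(-5/8 - 3/8) = -15*0*(-1) = 0*(-1) = 0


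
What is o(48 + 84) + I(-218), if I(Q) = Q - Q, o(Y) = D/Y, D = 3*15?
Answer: 15/44 ≈ 0.34091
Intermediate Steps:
D = 45
o(Y) = 45/Y
I(Q) = 0
o(48 + 84) + I(-218) = 45/(48 + 84) + 0 = 45/132 + 0 = 45*(1/132) + 0 = 15/44 + 0 = 15/44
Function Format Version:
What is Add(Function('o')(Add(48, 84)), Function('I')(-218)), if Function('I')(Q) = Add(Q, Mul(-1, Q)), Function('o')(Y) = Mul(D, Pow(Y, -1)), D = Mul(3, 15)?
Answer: Rational(15, 44) ≈ 0.34091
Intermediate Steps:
D = 45
Function('o')(Y) = Mul(45, Pow(Y, -1))
Function('I')(Q) = 0
Add(Function('o')(Add(48, 84)), Function('I')(-218)) = Add(Mul(45, Pow(Add(48, 84), -1)), 0) = Add(Mul(45, Pow(132, -1)), 0) = Add(Mul(45, Rational(1, 132)), 0) = Add(Rational(15, 44), 0) = Rational(15, 44)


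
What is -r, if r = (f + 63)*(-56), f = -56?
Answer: 392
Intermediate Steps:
r = -392 (r = (-56 + 63)*(-56) = 7*(-56) = -392)
-r = -1*(-392) = 392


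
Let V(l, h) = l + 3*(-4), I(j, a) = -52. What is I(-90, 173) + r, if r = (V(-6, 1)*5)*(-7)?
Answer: 578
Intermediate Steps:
V(l, h) = -12 + l (V(l, h) = l - 12 = -12 + l)
r = 630 (r = ((-12 - 6)*5)*(-7) = -18*5*(-7) = -90*(-7) = 630)
I(-90, 173) + r = -52 + 630 = 578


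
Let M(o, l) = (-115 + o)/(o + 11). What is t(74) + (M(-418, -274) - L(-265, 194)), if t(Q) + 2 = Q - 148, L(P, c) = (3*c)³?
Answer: -80234939175/407 ≈ -1.9714e+8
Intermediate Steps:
M(o, l) = (-115 + o)/(11 + o)
L(P, c) = 27*c³
t(Q) = -150 + Q (t(Q) = -2 + (Q - 148) = -2 + (-148 + Q) = -150 + Q)
t(74) + (M(-418, -274) - L(-265, 194)) = (-150 + 74) + ((-115 - 418)/(11 - 418) - 27*194³) = -76 + (-533/(-407) - 27*7301384) = -76 + (-1/407*(-533) - 1*197137368) = -76 + (533/407 - 197137368) = -76 - 80234908243/407 = -80234939175/407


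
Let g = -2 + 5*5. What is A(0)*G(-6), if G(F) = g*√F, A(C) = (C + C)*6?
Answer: 0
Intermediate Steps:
g = 23 (g = -2 + 25 = 23)
A(C) = 12*C (A(C) = (2*C)*6 = 12*C)
G(F) = 23*√F
A(0)*G(-6) = (12*0)*(23*√(-6)) = 0*(23*(I*√6)) = 0*(23*I*√6) = 0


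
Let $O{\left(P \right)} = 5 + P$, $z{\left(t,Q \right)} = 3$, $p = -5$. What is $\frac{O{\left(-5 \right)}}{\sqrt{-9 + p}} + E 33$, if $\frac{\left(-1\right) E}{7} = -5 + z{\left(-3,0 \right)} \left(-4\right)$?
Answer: $3927$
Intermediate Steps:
$E = 119$ ($E = - 7 \left(-5 + 3 \left(-4\right)\right) = - 7 \left(-5 - 12\right) = \left(-7\right) \left(-17\right) = 119$)
$\frac{O{\left(-5 \right)}}{\sqrt{-9 + p}} + E 33 = \frac{5 - 5}{\sqrt{-9 - 5}} + 119 \cdot 33 = \frac{0}{\sqrt{-14}} + 3927 = \frac{0}{i \sqrt{14}} + 3927 = 0 \left(- \frac{i \sqrt{14}}{14}\right) + 3927 = 0 + 3927 = 3927$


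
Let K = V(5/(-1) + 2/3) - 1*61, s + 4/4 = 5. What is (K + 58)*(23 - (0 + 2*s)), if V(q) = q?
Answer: -110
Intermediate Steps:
s = 4 (s = -1 + 5 = 4)
K = -196/3 (K = (5/(-1) + 2/3) - 1*61 = (5*(-1) + 2*(1/3)) - 61 = (-5 + 2/3) - 61 = -13/3 - 61 = -196/3 ≈ -65.333)
(K + 58)*(23 - (0 + 2*s)) = (-196/3 + 58)*(23 - (0 + 2*4)) = -22*(23 - (0 + 8))/3 = -22*(23 - 1*8)/3 = -22*(23 - 8)/3 = -22/3*15 = -110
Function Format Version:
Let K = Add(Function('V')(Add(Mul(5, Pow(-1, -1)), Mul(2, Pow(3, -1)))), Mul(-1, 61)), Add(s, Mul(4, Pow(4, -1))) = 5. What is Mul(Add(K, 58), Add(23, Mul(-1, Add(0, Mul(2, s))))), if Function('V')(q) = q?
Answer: -110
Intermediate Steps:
s = 4 (s = Add(-1, 5) = 4)
K = Rational(-196, 3) (K = Add(Add(Mul(5, Pow(-1, -1)), Mul(2, Pow(3, -1))), Mul(-1, 61)) = Add(Add(Mul(5, -1), Mul(2, Rational(1, 3))), -61) = Add(Add(-5, Rational(2, 3)), -61) = Add(Rational(-13, 3), -61) = Rational(-196, 3) ≈ -65.333)
Mul(Add(K, 58), Add(23, Mul(-1, Add(0, Mul(2, s))))) = Mul(Add(Rational(-196, 3), 58), Add(23, Mul(-1, Add(0, Mul(2, 4))))) = Mul(Rational(-22, 3), Add(23, Mul(-1, Add(0, 8)))) = Mul(Rational(-22, 3), Add(23, Mul(-1, 8))) = Mul(Rational(-22, 3), Add(23, -8)) = Mul(Rational(-22, 3), 15) = -110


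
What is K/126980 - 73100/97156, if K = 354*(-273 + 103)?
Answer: -189113576/154210861 ≈ -1.2263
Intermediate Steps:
K = -60180 (K = 354*(-170) = -60180)
K/126980 - 73100/97156 = -60180/126980 - 73100/97156 = -60180*1/126980 - 73100*1/97156 = -3009/6349 - 18275/24289 = -189113576/154210861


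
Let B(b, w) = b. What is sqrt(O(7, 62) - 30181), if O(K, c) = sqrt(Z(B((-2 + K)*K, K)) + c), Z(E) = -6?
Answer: sqrt(-30181 + 2*sqrt(14)) ≈ 173.71*I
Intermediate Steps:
O(K, c) = sqrt(-6 + c)
sqrt(O(7, 62) - 30181) = sqrt(sqrt(-6 + 62) - 30181) = sqrt(sqrt(56) - 30181) = sqrt(2*sqrt(14) - 30181) = sqrt(-30181 + 2*sqrt(14))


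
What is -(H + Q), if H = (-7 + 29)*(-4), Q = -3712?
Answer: 3800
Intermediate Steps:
H = -88 (H = 22*(-4) = -88)
-(H + Q) = -(-88 - 3712) = -1*(-3800) = 3800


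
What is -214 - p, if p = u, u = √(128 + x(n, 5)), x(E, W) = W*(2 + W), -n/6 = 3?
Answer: -214 - √163 ≈ -226.77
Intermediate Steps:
n = -18 (n = -6*3 = -18)
u = √163 (u = √(128 + 5*(2 + 5)) = √(128 + 5*7) = √(128 + 35) = √163 ≈ 12.767)
p = √163 ≈ 12.767
-214 - p = -214 - √163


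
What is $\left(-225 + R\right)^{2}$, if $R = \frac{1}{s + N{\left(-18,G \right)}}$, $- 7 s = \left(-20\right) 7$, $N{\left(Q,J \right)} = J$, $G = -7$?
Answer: $\frac{8549776}{169} \approx 50590.0$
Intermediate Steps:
$s = 20$ ($s = - \frac{\left(-20\right) 7}{7} = \left(- \frac{1}{7}\right) \left(-140\right) = 20$)
$R = \frac{1}{13}$ ($R = \frac{1}{20 - 7} = \frac{1}{13} \approx 0.076923$)
$\left(-225 + R\right)^{2} = \left(-225 + \frac{1}{13}\right)^{2} = \left(- \frac{2924}{13}\right)^{2} = \frac{8549776}{169}$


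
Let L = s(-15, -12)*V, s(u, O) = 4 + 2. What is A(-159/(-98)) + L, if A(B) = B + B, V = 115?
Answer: 33969/49 ≈ 693.25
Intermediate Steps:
s(u, O) = 6
L = 690 (L = 6*115 = 690)
A(B) = 2*B
A(-159/(-98)) + L = 2*(-159/(-98)) + 690 = 2*(-159*(-1/98)) + 690 = 2*(159/98) + 690 = 159/49 + 690 = 33969/49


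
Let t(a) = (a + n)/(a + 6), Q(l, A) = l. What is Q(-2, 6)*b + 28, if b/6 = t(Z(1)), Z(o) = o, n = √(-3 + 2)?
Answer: 184/7 - 12*I/7 ≈ 26.286 - 1.7143*I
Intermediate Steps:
n = I (n = √(-1) = I ≈ 1.0*I)
t(a) = (I + a)/(6 + a) (t(a) = (a + I)/(a + 6) = (I + a)/(6 + a))
b = 6/7 + 6*I/7 (b = 6*((I + 1)/(6 + 1)) = 6*((1 + I)/7) = 6*(⅐ + I/7) = 6/7 + 6*I/7 ≈ 0.85714 + 0.85714*I)
Q(-2, 6)*b + 28 = -2*(6/7 + 6*I/7) + 28 = (-12/7 - 12*I/7) + 28 = 184/7 - 12*I/7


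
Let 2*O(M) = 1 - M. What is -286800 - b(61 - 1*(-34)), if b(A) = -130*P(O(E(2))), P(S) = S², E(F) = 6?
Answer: -571975/2 ≈ -2.8599e+5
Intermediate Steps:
O(M) = ½ - M/2 (O(M) = (1 - M)/2 = ½ - M/2)
b(A) = -1625/2 (b(A) = -130*(½ - ½*6)² = -130*(½ - 3)² = -130*(-5/2)² = -130*25/4 = -1625/2)
-286800 - b(61 - 1*(-34)) = -286800 - 1*(-1625/2) = -286800 + 1625/2 = -571975/2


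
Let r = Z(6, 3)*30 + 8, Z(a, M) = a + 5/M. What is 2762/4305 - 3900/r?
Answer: -1152296/73185 ≈ -15.745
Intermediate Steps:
r = 238 (r = (6 + 5/3)*30 + 8 = (23/3)*30 + 8 = 230 + 8 = 238)
2762/4305 - 3900/r = 2762/4305 - 3900/238 = 2762*(1/4305) - 3900*1/238 = 2762/4305 - 1950/119 = -1152296/73185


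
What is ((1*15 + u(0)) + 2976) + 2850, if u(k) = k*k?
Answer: 5841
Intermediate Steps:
u(k) = k**2
((1*15 + u(0)) + 2976) + 2850 = ((1*15 + 0**2) + 2976) + 2850 = ((15 + 0) + 2976) + 2850 = (15 + 2976) + 2850 = 2991 + 2850 = 5841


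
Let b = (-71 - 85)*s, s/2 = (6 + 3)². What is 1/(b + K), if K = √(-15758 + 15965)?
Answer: -2808/70963753 - √23/212891259 ≈ -3.9592e-5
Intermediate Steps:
K = 3*√23 (K = √207 = 3*√23 ≈ 14.387)
s = 162 (s = 2*(6 + 3)² = 2*9² = 2*81 = 162)
b = -25272 (b = (-71 - 85)*162 = -156*162 = -25272)
1/(b + K) = 1/(-25272 + 3*√23)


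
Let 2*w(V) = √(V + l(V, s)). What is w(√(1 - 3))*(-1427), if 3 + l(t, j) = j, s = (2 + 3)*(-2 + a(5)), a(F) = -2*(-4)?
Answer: -1427*√(27 + I*√2)/2 ≈ -3708.7 - 97.062*I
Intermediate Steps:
a(F) = 8
s = 30 (s = (2 + 3)*(-2 + 8) = 5*6 = 30)
l(t, j) = -3 + j
w(V) = √(27 + V)/2 (w(V) = √(V + (-3 + 30))/2 = √(V + 27)/2 = √(27 + V)/2)
w(√(1 - 3))*(-1427) = (√(27 + √(1 - 3))/2)*(-1427) = (√(27 + √(-2))/2)*(-1427) = (√(27 + I*√2)/2)*(-1427) = -1427*√(27 + I*√2)/2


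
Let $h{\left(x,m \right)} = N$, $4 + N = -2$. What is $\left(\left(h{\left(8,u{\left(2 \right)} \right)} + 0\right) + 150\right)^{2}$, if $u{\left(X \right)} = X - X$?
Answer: $20736$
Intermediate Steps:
$N = -6$ ($N = -4 - 2 = -6$)
$u{\left(X \right)} = 0$
$h{\left(x,m \right)} = -6$
$\left(\left(h{\left(8,u{\left(2 \right)} \right)} + 0\right) + 150\right)^{2} = \left(\left(-6 + 0\right) + 150\right)^{2} = \left(-6 + 150\right)^{2} = 144^{2} = 20736$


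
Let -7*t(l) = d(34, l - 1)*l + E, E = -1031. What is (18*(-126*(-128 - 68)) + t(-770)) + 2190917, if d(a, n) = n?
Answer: 17855476/7 ≈ 2.5508e+6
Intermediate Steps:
t(l) = 1031/7 - l*(-1 + l)/7 (t(l) = -((l - 1)*l - 1031)/7 = -((-1 + l)*l - 1031)/7 = -(l*(-1 + l) - 1031)/7 = -(-1031 + l*(-1 + l))/7 = 1031/7 - l*(-1 + l)/7)
(18*(-126*(-128 - 68)) + t(-770)) + 2190917 = (18*(-126*(-128 - 68)) + (1031/7 - ⅐*(-770)*(-1 - 770))) + 2190917 = (18*(-126*(-196)) + (1031/7 - ⅐*(-770)*(-771))) + 2190917 = (18*24696 + (1031/7 - 84810)) + 2190917 = (444528 - 592639/7) + 2190917 = 2519057/7 + 2190917 = 17855476/7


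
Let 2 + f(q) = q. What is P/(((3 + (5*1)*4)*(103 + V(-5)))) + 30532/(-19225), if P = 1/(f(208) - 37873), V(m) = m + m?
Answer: -2459954496541/1548952732425 ≈ -1.5881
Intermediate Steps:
V(m) = 2*m
f(q) = -2 + q
P = -1/37667 (P = 1/((-2 + 208) - 37873) = 1/(206 - 37873) = 1/(-37667) = -1/37667 ≈ -2.6548e-5)
P/(((3 + (5*1)*4)*(103 + V(-5)))) + 30532/(-19225) = -1/((3 + (5*1)*4)*(103 + 2*(-5)))/37667 + 30532/(-19225) = -1/((3 + 5*4)*(103 - 10))/37667 + 30532*(-1/19225) = -1/(93*(3 + 20))/37667 - 30532/19225 = -1/(37667*(23*93)) - 30532/19225 = -1/37667/2139 - 30532/19225 = -1/37667*1/2139 - 30532/19225 = -1/80569713 - 30532/19225 = -2459954496541/1548952732425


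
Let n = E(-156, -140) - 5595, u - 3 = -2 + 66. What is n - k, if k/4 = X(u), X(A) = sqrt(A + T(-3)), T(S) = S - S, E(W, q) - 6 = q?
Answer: -5729 - 4*sqrt(67) ≈ -5761.7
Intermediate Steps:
E(W, q) = 6 + q
u = 67 (u = 3 + (-2 + 66) = 3 + 64 = 67)
T(S) = 0
X(A) = sqrt(A) (X(A) = sqrt(A + 0) = sqrt(A))
n = -5729 (n = (6 - 140) - 5595 = -134 - 5595 = -5729)
k = 4*sqrt(67) ≈ 32.741
n - k = -5729 - 4*sqrt(67)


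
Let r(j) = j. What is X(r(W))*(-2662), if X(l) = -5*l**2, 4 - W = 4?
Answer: 0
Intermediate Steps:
W = 0 (W = 4 - 1*4 = 4 - 4 = 0)
X(r(W))*(-2662) = -5*0**2*(-2662) = -5*0*(-2662) = 0*(-2662) = 0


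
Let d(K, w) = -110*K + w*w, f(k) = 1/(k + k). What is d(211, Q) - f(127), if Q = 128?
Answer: -1733805/254 ≈ -6826.0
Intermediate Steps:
f(k) = 1/(2*k)
d(K, w) = w² - 110*K (d(K, w) = -110*K + w² = w² - 110*K)
d(211, Q) - f(127) = (128² - 110*211) - 1/(2*127) = (16384 - 23210) - 1/(2*127) = -6826 - 1*1/254 = -6826 - 1/254 = -1733805/254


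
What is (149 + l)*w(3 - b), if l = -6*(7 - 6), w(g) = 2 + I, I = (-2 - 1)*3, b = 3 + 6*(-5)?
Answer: -1001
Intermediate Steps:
b = -27 (b = 3 - 30 = -27)
I = -9 (I = -3*3 = -9)
w(g) = -7 (w(g) = 2 - 9 = -7)
l = -6 (l = -6*1 = -6)
(149 + l)*w(3 - b) = (149 - 6)*(-7) = 143*(-7) = -1001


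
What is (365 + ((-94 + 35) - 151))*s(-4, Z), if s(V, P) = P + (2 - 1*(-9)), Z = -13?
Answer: -310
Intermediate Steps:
s(V, P) = 11 + P (s(V, P) = P + (2 + 9) = P + 11 = 11 + P)
(365 + ((-94 + 35) - 151))*s(-4, Z) = (365 + ((-94 + 35) - 151))*(11 - 13) = (365 + (-59 - 151))*(-2) = (365 - 210)*(-2) = 155*(-2) = -310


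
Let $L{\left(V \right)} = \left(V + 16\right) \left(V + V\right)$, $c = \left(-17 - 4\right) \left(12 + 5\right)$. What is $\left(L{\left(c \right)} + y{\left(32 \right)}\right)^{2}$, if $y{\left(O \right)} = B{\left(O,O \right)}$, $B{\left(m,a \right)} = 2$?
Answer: $59280562576$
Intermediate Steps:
$y{\left(O \right)} = 2$
$c = -357$ ($c = \left(-21\right) 17 = -357$)
$L{\left(V \right)} = 2 V \left(16 + V\right)$ ($L{\left(V \right)} = \left(16 + V\right) 2 V = 2 V \left(16 + V\right)$)
$\left(L{\left(c \right)} + y{\left(32 \right)}\right)^{2} = \left(2 \left(-357\right) \left(16 - 357\right) + 2\right)^{2} = \left(2 \left(-357\right) \left(-341\right) + 2\right)^{2} = \left(243474 + 2\right)^{2} = 243476^{2} = 59280562576$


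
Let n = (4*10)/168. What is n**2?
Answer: 25/441 ≈ 0.056689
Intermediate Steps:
n = 5/21 (n = 40*(1/168) = 5/21 ≈ 0.23810)
n**2 = (5/21)**2 = 25/441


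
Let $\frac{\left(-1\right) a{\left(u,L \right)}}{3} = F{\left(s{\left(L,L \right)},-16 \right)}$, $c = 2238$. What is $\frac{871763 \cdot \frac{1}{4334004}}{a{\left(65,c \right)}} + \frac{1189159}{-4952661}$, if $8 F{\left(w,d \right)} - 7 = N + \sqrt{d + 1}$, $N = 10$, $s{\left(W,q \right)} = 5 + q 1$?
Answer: $\frac{- 1288454965659 \sqrt{15} + 24782098823765 i}{5366213146161 \left(\sqrt{15} - 17 i\right)} \approx -0.2701 + 0.0068336 i$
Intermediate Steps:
$s{\left(W,q \right)} = 5 + q$
$F{\left(w,d \right)} = \frac{17}{8} + \frac{\sqrt{1 + d}}{8}$ ($F{\left(w,d \right)} = \frac{7}{8} + \frac{10 + \sqrt{d + 1}}{8} = \frac{7}{8} + \frac{10 + \sqrt{1 + d}}{8} = \frac{7}{8} + \left(\frac{5}{4} + \frac{\sqrt{1 + d}}{8}\right) = \frac{17}{8} + \frac{\sqrt{1 + d}}{8}$)
$a{\left(u,L \right)} = - \frac{51}{8} - \frac{3 i \sqrt{15}}{8}$ ($a{\left(u,L \right)} = - 3 \left(\frac{17}{8} + \frac{\sqrt{1 - 16}}{8}\right) = - 3 \left(\frac{17}{8} + \frac{\sqrt{-15}}{8}\right) = - 3 \left(\frac{17}{8} + \frac{i \sqrt{15}}{8}\right) = - \frac{51}{8} - \frac{3 i \sqrt{15}}{8}$)
$\frac{871763 \cdot \frac{1}{4334004}}{a{\left(65,c \right)}} + \frac{1189159}{-4952661} = \frac{871763 \cdot \frac{1}{4334004}}{- \frac{51}{8} - \frac{3 i \sqrt{15}}{8}} + \frac{1189159}{-4952661} = \frac{871763 \cdot \frac{1}{4334004}}{- \frac{51}{8} - \frac{3 i \sqrt{15}}{8}} + 1189159 \left(- \frac{1}{4952661}\right) = \frac{871763}{4334004 \left(- \frac{51}{8} - \frac{3 i \sqrt{15}}{8}\right)} - \frac{1189159}{4952661} = - \frac{1189159}{4952661} + \frac{871763}{4334004 \left(- \frac{51}{8} - \frac{3 i \sqrt{15}}{8}\right)}$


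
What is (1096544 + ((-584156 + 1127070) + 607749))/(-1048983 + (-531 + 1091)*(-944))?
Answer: -2247207/1577623 ≈ -1.4244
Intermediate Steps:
(1096544 + ((-584156 + 1127070) + 607749))/(-1048983 + (-531 + 1091)*(-944)) = (1096544 + (542914 + 607749))/(-1048983 + 560*(-944)) = (1096544 + 1150663)/(-1048983 - 528640) = 2247207/(-1577623) = 2247207*(-1/1577623) = -2247207/1577623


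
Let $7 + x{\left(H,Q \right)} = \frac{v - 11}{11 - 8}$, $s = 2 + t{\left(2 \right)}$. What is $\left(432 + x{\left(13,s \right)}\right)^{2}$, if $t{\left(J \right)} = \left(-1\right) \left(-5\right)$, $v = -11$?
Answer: $\frac{1570009}{9} \approx 1.7445 \cdot 10^{5}$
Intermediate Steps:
$t{\left(J \right)} = 5$
$s = 7$ ($s = 2 + 5 = 7$)
$x{\left(H,Q \right)} = - \frac{43}{3}$ ($x{\left(H,Q \right)} = -7 + \frac{-11 - 11}{11 - 8} = -7 - \frac{22}{3} = - \frac{43}{3}$)
$\left(432 + x{\left(13,s \right)}\right)^{2} = \left(432 - \frac{43}{3}\right)^{2} = \left(\frac{1253}{3}\right)^{2} = \frac{1570009}{9}$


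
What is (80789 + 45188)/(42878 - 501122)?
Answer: -125977/458244 ≈ -0.27491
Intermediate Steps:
(80789 + 45188)/(42878 - 501122) = 125977/(-458244) = 125977*(-1/458244) = -125977/458244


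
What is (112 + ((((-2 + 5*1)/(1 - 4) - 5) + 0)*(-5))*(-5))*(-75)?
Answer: 2850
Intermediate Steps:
(112 + ((((-2 + 5*1)/(1 - 4) - 5) + 0)*(-5))*(-5))*(-75) = (112 + ((((-2 + 5)/(-3) - 5) + 0)*(-5))*(-5))*(-75) = (112 + (((3*(-1/3) - 5) + 0)*(-5))*(-5))*(-75) = (112 + (((-1 - 5) + 0)*(-5))*(-5))*(-75) = (112 + ((-6 + 0)*(-5))*(-5))*(-75) = (112 - 6*(-5)*(-5))*(-75) = (112 + 30*(-5))*(-75) = (112 - 150)*(-75) = -38*(-75) = 2850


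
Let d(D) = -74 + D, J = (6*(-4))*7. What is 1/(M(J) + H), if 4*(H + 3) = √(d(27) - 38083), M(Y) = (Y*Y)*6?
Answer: 451576/76470337771 - 2*I*√38130/229411013313 ≈ 5.9052e-6 - 1.7024e-9*I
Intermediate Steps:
J = -168 (J = -24*7 = -168)
M(Y) = 6*Y² (M(Y) = Y²*6 = 6*Y²)
H = -3 + I*√38130/4 (H = -3 + √((-74 + 27) - 38083)/4 = -3 + √(-47 - 38083)/4 = -3 + √(-38130)/4 = -3 + (I*√38130)/4 = -3 + I*√38130/4 ≈ -3.0 + 48.817*I)
1/(M(J) + H) = 1/(6*(-168)² + (-3 + I*√38130/4)) = 1/(6*28224 + (-3 + I*√38130/4)) = 1/(169344 + (-3 + I*√38130/4)) = 1/(169341 + I*√38130/4)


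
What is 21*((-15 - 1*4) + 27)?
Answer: 168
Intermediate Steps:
21*((-15 - 1*4) + 27) = 21*((-15 - 4) + 27) = 21*(-19 + 27) = 21*8 = 168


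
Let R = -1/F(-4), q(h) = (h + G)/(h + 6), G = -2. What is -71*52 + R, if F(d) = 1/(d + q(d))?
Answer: -3685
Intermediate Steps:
q(h) = (-2 + h)/(6 + h) (q(h) = (h - 2)/(h + 6) = (-2 + h)/(6 + h))
F(d) = 1/(d + (-2 + d)/(6 + d))
R = 7 (R = -1/((6 - 4)/(-2 - 4 - 4*(6 - 4))) = -1/(2/(-2 - 4 - 4*2)) = -1/(2/(-2 - 4 - 8)) = -1/(2/(-14)) = -1/((-1/14*2)) = -1/(-⅐) = -1*(-7) = 7)
-71*52 + R = -71*52 + 7 = -3692 + 7 = -3685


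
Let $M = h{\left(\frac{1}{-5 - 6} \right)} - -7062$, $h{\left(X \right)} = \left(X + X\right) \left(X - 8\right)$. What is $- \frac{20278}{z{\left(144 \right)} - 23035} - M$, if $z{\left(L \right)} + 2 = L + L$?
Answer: $- \frac{19440661682}{2752629} \approx -7062.6$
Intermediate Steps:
$z{\left(L \right)} = -2 + 2 L$ ($z{\left(L \right)} = -2 + \left(L + L\right) = -2 + 2 L$)
$h{\left(X \right)} = 2 X \left(-8 + X\right)$
$M = \frac{854680}{121}$ ($M = \frac{2 \left(-8 + \frac{1}{-5 - 6}\right)}{-5 - 6} - -7062 = \frac{2 \left(-8 + \frac{1}{-11}\right)}{-11} + 7062 = 2 \left(- \frac{1}{11}\right) \left(-8 - \frac{1}{11}\right) + 7062 = 2 \left(- \frac{1}{11}\right) \left(- \frac{89}{11}\right) + 7062 = \frac{178}{121} + 7062 = \frac{854680}{121} \approx 7063.5$)
$- \frac{20278}{z{\left(144 \right)} - 23035} - M = - \frac{20278}{\left(-2 + 2 \cdot 144\right) - 23035} - \frac{854680}{121} = - \frac{20278}{\left(-2 + 288\right) - 23035} - \frac{854680}{121} = - \frac{20278}{286 - 23035} - \frac{854680}{121} = - \frac{20278}{-22749} - \frac{854680}{121} = \left(-20278\right) \left(- \frac{1}{22749}\right) - \frac{854680}{121} = \frac{20278}{22749} - \frac{854680}{121} = - \frac{19440661682}{2752629}$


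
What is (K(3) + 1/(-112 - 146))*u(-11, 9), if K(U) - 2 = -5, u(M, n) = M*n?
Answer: 25575/86 ≈ 297.38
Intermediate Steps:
K(U) = -3 (K(U) = 2 - 5 = -3)
(K(3) + 1/(-112 - 146))*u(-11, 9) = (-3 + 1/(-112 - 146))*(-11*9) = (-3 + 1/(-258))*(-99) = (-3 - 1/258)*(-99) = -775/258*(-99) = 25575/86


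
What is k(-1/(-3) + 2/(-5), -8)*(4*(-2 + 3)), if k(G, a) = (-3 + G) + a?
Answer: -664/15 ≈ -44.267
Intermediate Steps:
k(G, a) = -3 + G + a
k(-1/(-3) + 2/(-5), -8)*(4*(-2 + 3)) = (-3 + (-1/(-3) + 2/(-5)) - 8)*(4*(-2 + 3)) = (-3 + (-1*(-⅓) + 2*(-⅕)) - 8)*(4*1) = (-3 + (⅓ - ⅖) - 8)*4 = (-3 - 1/15 - 8)*4 = -166/15*4 = -664/15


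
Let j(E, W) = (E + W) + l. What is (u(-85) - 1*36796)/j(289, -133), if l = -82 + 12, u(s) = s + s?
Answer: -18483/43 ≈ -429.84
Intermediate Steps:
u(s) = 2*s
l = -70
j(E, W) = -70 + E + W (j(E, W) = (E + W) - 70 = -70 + E + W)
(u(-85) - 1*36796)/j(289, -133) = (2*(-85) - 1*36796)/(-70 + 289 - 133) = (-170 - 36796)/86 = -36966*1/86 = -18483/43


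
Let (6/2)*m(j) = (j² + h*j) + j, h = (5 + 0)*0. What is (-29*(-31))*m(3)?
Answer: 3596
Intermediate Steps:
h = 0 (h = 5*0 = 0)
m(j) = j/3 + j²/3 (m(j) = ((j² + 0*j) + j)/3 = ((j² + 0) + j)/3 = (j² + j)/3 = (j + j²)/3 = j/3 + j²/3)
(-29*(-31))*m(3) = (-29*(-31))*((⅓)*3*(1 + 3)) = 899*((⅓)*3*4) = 899*4 = 3596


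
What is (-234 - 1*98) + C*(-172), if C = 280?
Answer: -48492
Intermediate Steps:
(-234 - 1*98) + C*(-172) = (-234 - 1*98) + 280*(-172) = (-234 - 98) - 48160 = -332 - 48160 = -48492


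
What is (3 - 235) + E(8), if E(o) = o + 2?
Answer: -222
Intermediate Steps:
E(o) = 2 + o
(3 - 235) + E(8) = (3 - 235) + (2 + 8) = -232 + 10 = -222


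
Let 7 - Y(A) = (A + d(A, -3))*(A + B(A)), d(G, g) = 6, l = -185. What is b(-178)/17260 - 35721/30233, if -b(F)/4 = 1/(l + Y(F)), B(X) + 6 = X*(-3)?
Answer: -188807304587/159799871810 ≈ -1.1815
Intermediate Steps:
B(X) = -6 - 3*X (B(X) = -6 + X*(-3) = -6 - 3*X)
Y(A) = 7 - (-6 - 2*A)*(6 + A) (Y(A) = 7 - (A + 6)*(A + (-6 - 3*A)) = 7 - (6 + A)*(-6 - 2*A) = 7 - (-6 - 2*A)*(6 + A))
b(F) = -4/(-142 + 2*F**2 + 18*F) (b(F) = -4/(-185 + (43 + 2*F**2 + 18*F)) = -4/(-142 + 2*F**2 + 18*F))
b(-178)/17260 - 35721/30233 = -2/(-71 + (-178)**2 + 9*(-178))/17260 - 35721/30233 = -2/(-71 + 31684 - 1602)*(1/17260) - 35721*1/30233 = -2/30011*(1/17260) - 729/617 = -2*1/30011*(1/17260) - 729/617 = -2/30011*1/17260 - 729/617 = -1/258994930 - 729/617 = -188807304587/159799871810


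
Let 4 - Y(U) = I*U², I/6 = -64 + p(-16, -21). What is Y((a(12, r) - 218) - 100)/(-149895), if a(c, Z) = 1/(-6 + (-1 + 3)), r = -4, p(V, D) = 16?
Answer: -29169526/149895 ≈ -194.60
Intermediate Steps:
a(c, Z) = -¼ (a(c, Z) = 1/(-6 + 2) = 1/(-4) = -¼)
I = -288 (I = 6*(-64 + 16) = 6*(-48) = -288)
Y(U) = 4 + 288*U² (Y(U) = 4 - (-288)*U² = 4 + 288*U²)
Y((a(12, r) - 218) - 100)/(-149895) = (4 + 288*((-¼ - 218) - 100)²)/(-149895) = (4 + 288*(-873/4 - 100)²)*(-1/149895) = (4 + 288*(-1273/4)²)*(-1/149895) = (4 + 288*(1620529/16))*(-1/149895) = (4 + 29169522)*(-1/149895) = 29169526*(-1/149895) = -29169526/149895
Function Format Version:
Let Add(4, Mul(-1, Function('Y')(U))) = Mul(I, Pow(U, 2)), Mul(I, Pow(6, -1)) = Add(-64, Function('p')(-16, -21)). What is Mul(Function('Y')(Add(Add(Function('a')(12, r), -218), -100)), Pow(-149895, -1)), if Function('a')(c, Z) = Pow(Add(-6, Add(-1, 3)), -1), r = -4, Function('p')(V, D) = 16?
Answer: Rational(-29169526, 149895) ≈ -194.60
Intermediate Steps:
Function('a')(c, Z) = Rational(-1, 4) (Function('a')(c, Z) = Pow(Add(-6, 2), -1) = Pow(-4, -1) = Rational(-1, 4))
I = -288 (I = Mul(6, Add(-64, 16)) = Mul(6, -48) = -288)
Function('Y')(U) = Add(4, Mul(288, Pow(U, 2))) (Function('Y')(U) = Add(4, Mul(-1, Mul(-288, Pow(U, 2)))) = Add(4, Mul(288, Pow(U, 2))))
Mul(Function('Y')(Add(Add(Function('a')(12, r), -218), -100)), Pow(-149895, -1)) = Mul(Add(4, Mul(288, Pow(Add(Add(Rational(-1, 4), -218), -100), 2))), Pow(-149895, -1)) = Mul(Add(4, Mul(288, Pow(Add(Rational(-873, 4), -100), 2))), Rational(-1, 149895)) = Mul(Add(4, Mul(288, Pow(Rational(-1273, 4), 2))), Rational(-1, 149895)) = Mul(Add(4, Mul(288, Rational(1620529, 16))), Rational(-1, 149895)) = Mul(Add(4, 29169522), Rational(-1, 149895)) = Mul(29169526, Rational(-1, 149895)) = Rational(-29169526, 149895)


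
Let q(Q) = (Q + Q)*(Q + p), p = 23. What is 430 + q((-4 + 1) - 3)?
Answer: 226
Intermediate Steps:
q(Q) = 2*Q*(23 + Q) (q(Q) = (Q + Q)*(Q + 23) = (2*Q)*(23 + Q) = 2*Q*(23 + Q))
430 + q((-4 + 1) - 3) = 430 + 2*((-4 + 1) - 3)*(23 + ((-4 + 1) - 3)) = 430 + 2*(-3 - 3)*(23 + (-3 - 3)) = 430 + 2*(-6)*(23 - 6) = 430 + 2*(-6)*17 = 430 - 204 = 226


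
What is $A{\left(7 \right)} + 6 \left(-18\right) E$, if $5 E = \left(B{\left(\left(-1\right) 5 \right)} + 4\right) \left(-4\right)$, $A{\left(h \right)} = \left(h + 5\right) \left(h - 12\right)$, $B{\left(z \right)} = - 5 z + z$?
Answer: $\frac{10068}{5} \approx 2013.6$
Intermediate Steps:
$B{\left(z \right)} = - 4 z$
$A{\left(h \right)} = \left(-12 + h\right) \left(5 + h\right)$ ($A{\left(h \right)} = \left(5 + h\right) \left(-12 + h\right) = \left(-12 + h\right) \left(5 + h\right)$)
$E = - \frac{96}{5}$ ($E = \frac{\left(- 4 \left(\left(-1\right) 5\right) + 4\right) \left(-4\right)}{5} = \frac{\left(\left(-4\right) \left(-5\right) + 4\right) \left(-4\right)}{5} = \frac{\left(20 + 4\right) \left(-4\right)}{5} = \frac{24 \left(-4\right)}{5} = \frac{1}{5} \left(-96\right) = - \frac{96}{5} \approx -19.2$)
$A{\left(7 \right)} + 6 \left(-18\right) E = \left(-60 + 7^{2} - 49\right) + 6 \left(-18\right) \left(- \frac{96}{5}\right) = \left(-60 + 49 - 49\right) - - \frac{10368}{5} = -60 + \frac{10368}{5} = \frac{10068}{5}$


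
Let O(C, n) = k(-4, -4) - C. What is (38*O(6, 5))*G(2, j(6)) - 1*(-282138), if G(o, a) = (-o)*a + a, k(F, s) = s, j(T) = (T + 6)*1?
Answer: 286698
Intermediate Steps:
j(T) = 6 + T (j(T) = (6 + T)*1 = 6 + T)
G(o, a) = a - a*o (G(o, a) = -a*o + a = a - a*o)
O(C, n) = -4 - C
(38*O(6, 5))*G(2, j(6)) - 1*(-282138) = (38*(-4 - 1*6))*((6 + 6)*(1 - 1*2)) - 1*(-282138) = (38*(-4 - 6))*(12*(1 - 2)) + 282138 = (38*(-10))*(12*(-1)) + 282138 = -380*(-12) + 282138 = 4560 + 282138 = 286698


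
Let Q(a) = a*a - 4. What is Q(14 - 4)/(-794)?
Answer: -48/397 ≈ -0.12091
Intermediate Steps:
Q(a) = -4 + a² (Q(a) = a² - 4 = -4 + a²)
Q(14 - 4)/(-794) = (-4 + (14 - 4)²)/(-794) = (-4 + 10²)*(-1/794) = (-4 + 100)*(-1/794) = 96*(-1/794) = -48/397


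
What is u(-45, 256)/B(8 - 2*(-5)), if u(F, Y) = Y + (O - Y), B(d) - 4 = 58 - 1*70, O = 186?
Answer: -93/4 ≈ -23.250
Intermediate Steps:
B(d) = -8 (B(d) = 4 + (58 - 1*70) = 4 + (58 - 70) = 4 - 12 = -8)
u(F, Y) = 186 (u(F, Y) = Y + (186 - Y) = 186)
u(-45, 256)/B(8 - 2*(-5)) = 186/(-8) = 186*(-1/8) = -93/4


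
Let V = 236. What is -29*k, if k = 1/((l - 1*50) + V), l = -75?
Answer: -29/111 ≈ -0.26126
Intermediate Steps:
k = 1/111 (k = 1/((-75 - 1*50) + 236) = 1/((-75 - 50) + 236) = 1/(-125 + 236) = 1/111 ≈ 0.0090090)
-29*k = -29*1/111 = -29/111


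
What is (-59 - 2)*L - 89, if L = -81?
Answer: 4852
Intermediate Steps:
(-59 - 2)*L - 89 = (-59 - 2)*(-81) - 89 = -61*(-81) - 89 = 4941 - 89 = 4852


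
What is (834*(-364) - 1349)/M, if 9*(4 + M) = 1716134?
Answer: -2744325/1716098 ≈ -1.5992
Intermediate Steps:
M = 1716098/9 (M = -4 + (1/9)*1716134 = -4 + 1716134/9 = 1716098/9 ≈ 1.9068e+5)
(834*(-364) - 1349)/M = (834*(-364) - 1349)/(1716098/9) = (-303576 - 1349)*(9/1716098) = -304925*9/1716098 = -2744325/1716098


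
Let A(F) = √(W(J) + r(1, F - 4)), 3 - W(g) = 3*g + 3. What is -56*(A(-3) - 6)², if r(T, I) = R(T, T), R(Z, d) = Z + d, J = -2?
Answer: -2464 + 1344*√2 ≈ -563.30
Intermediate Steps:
W(g) = -3*g (W(g) = 3 - (3*g + 3) = 3 - (3 + 3*g) = 3 + (-3 - 3*g) = -3*g)
r(T, I) = 2*T (r(T, I) = T + T = 2*T)
A(F) = 2*√2 (A(F) = √(-3*(-2) + 2*1) = √(6 + 2) = √8 = 2*√2)
-56*(A(-3) - 6)² = -56*(2*√2 - 6)² = -56*(-6 + 2*√2)²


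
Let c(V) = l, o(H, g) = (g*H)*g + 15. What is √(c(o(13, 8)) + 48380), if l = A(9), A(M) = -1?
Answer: √48379 ≈ 219.95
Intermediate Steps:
l = -1
o(H, g) = 15 + H*g² (o(H, g) = (H*g)*g + 15 = H*g² + 15 = 15 + H*g²)
c(V) = -1
√(c(o(13, 8)) + 48380) = √(-1 + 48380) = √48379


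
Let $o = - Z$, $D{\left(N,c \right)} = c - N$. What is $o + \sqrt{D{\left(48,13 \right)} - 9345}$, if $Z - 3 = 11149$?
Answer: $-11152 + 2 i \sqrt{2345} \approx -11152.0 + 96.85 i$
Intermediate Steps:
$Z = 11152$ ($Z = 3 + 11149 = 11152$)
$o = -11152$ ($o = \left(-1\right) 11152 = -11152$)
$o + \sqrt{D{\left(48,13 \right)} - 9345} = -11152 + \sqrt{\left(13 - 48\right) - 9345} = -11152 + \sqrt{-35 - 9345} = -11152 + \sqrt{-9380} = -11152 + 2 i \sqrt{2345}$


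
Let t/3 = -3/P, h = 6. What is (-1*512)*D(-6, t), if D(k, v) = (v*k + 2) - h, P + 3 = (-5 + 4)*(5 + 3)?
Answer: 50176/11 ≈ 4561.5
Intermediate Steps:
P = -11 (P = -3 + (-5 + 4)*(5 + 3) = -3 - 1*8 = -3 - 8 = -11)
t = 9/11 (t = 3*(-3/(-11)) = 3*(-3*(-1/11)) = 3*(3/11) = 9/11 ≈ 0.81818)
D(k, v) = -4 + k*v (D(k, v) = (v*k + 2) - 1*6 = (k*v + 2) - 6 = (2 + k*v) - 6 = -4 + k*v)
(-1*512)*D(-6, t) = (-1*512)*(-4 - 6*9/11) = -512*(-4 - 54/11) = -512*(-98/11) = 50176/11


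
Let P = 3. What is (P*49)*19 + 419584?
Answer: 422377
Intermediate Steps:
(P*49)*19 + 419584 = (3*49)*19 + 419584 = 147*19 + 419584 = 2793 + 419584 = 422377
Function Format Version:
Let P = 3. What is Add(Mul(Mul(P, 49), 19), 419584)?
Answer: 422377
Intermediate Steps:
Add(Mul(Mul(P, 49), 19), 419584) = Add(Mul(Mul(3, 49), 19), 419584) = Add(Mul(147, 19), 419584) = Add(2793, 419584) = 422377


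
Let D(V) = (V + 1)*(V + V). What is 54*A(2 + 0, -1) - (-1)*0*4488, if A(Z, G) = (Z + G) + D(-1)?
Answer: 54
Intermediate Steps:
D(V) = 2*V*(1 + V) (D(V) = (1 + V)*(2*V) = 2*V*(1 + V))
A(Z, G) = G + Z (A(Z, G) = (Z + G) + 2*(-1)*(1 - 1) = (G + Z) + 2*(-1)*0 = (G + Z) + 0 = G + Z)
54*A(2 + 0, -1) - (-1)*0*4488 = 54*(-1 + (2 + 0)) - (-1)*0*4488 = 54*(-1 + 2) - (-1)*0 = 54*1 - 1*0 = 54 + 0 = 54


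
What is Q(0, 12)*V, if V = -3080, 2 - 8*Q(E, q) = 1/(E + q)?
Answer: -8855/12 ≈ -737.92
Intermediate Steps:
Q(E, q) = 1/4 - 1/(8*(E + q))
Q(0, 12)*V = ((-1/8 + (1/4)*0 + (1/4)*12)/(0 + 12))*(-3080) = ((-1/8 + 0 + 3)/12)*(-3080) = ((1/12)*(23/8))*(-3080) = (23/96)*(-3080) = -8855/12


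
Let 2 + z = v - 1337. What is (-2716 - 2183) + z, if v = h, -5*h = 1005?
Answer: -6439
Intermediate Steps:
h = -201 (h = -⅕*1005 = -201)
v = -201
z = -1540 (z = -2 + (-201 - 1337) = -2 - 1538 = -1540)
(-2716 - 2183) + z = (-2716 - 2183) - 1540 = -4899 - 1540 = -6439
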